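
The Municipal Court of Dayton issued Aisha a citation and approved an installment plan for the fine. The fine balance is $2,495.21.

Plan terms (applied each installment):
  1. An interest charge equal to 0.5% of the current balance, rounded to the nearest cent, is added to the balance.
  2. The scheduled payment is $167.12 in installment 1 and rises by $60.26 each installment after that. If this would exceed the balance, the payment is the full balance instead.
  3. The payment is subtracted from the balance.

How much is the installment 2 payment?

# | Opening | Interest | Payment | End bal
1 | $2,495.21 | $12.48 | $167.12 | $2,340.57
2 | $2,340.57 | $11.70 | $227.38 | $2,124.89

$227.38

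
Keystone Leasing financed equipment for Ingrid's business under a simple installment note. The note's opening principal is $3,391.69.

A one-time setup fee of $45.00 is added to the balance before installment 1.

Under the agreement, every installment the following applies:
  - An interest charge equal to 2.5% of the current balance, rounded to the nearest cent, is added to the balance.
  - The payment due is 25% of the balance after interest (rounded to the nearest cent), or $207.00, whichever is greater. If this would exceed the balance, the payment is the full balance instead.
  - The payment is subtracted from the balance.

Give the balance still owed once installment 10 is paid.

$0.00

Installment 1: opening $3,436.69; interest $85.92 → $3,522.61; payment $880.65; balance $2,641.96
Installment 2: opening $2,641.96; interest $66.05 → $2,708.01; payment $677.00; balance $2,031.01
Installment 3: opening $2,031.01; interest $50.78 → $2,081.79; payment $520.45; balance $1,561.34
Installment 4: opening $1,561.34; interest $39.03 → $1,600.37; payment $400.09; balance $1,200.28
Installment 5: opening $1,200.28; interest $30.01 → $1,230.29; payment $307.57; balance $922.72
Installment 6: opening $922.72; interest $23.07 → $945.79; payment $236.45; balance $709.34
Installment 7: opening $709.34; interest $17.73 → $727.07; payment $207.00; balance $520.07
Installment 8: opening $520.07; interest $13.00 → $533.07; payment $207.00; balance $326.07
Installment 9: opening $326.07; interest $8.15 → $334.22; payment $207.00; balance $127.22
Installment 10: opening $127.22; interest $3.18 → $130.40; payment $130.40; balance $0.00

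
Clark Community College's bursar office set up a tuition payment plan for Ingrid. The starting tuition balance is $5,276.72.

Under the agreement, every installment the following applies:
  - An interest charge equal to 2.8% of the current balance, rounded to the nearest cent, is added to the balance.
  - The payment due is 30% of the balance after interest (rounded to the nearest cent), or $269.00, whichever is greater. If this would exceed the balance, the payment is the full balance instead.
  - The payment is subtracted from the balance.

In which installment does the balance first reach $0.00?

Installment 1: opening $5,276.72; interest $147.75 → $5,424.47; payment $1,627.34; balance $3,797.13
Installment 2: opening $3,797.13; interest $106.32 → $3,903.45; payment $1,171.04; balance $2,732.41
Installment 3: opening $2,732.41; interest $76.51 → $2,808.92; payment $842.68; balance $1,966.24
Installment 4: opening $1,966.24; interest $55.05 → $2,021.29; payment $606.39; balance $1,414.90
Installment 5: opening $1,414.90; interest $39.62 → $1,454.52; payment $436.36; balance $1,018.16
Installment 6: opening $1,018.16; interest $28.51 → $1,046.67; payment $314.00; balance $732.67
Installment 7: opening $732.67; interest $20.51 → $753.18; payment $269.00; balance $484.18
Installment 8: opening $484.18; interest $13.56 → $497.74; payment $269.00; balance $228.74
Installment 9: opening $228.74; interest $6.40 → $235.14; payment $235.14; balance $0.00
Balance reaches $0.00 in installment 9.

9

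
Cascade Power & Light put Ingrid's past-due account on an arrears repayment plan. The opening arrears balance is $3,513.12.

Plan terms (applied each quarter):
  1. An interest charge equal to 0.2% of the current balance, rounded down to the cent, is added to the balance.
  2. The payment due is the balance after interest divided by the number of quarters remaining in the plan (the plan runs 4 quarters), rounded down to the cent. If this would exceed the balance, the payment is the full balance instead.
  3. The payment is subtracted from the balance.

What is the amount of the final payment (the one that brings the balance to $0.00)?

$885.32

Quarter 1: opening $3,513.12; interest $7.02 → $3,520.14; payment $880.03; balance $2,640.11
Quarter 2: opening $2,640.11; interest $5.28 → $2,645.39; payment $881.79; balance $1,763.60
Quarter 3: opening $1,763.60; interest $3.52 → $1,767.12; payment $883.56; balance $883.56
Quarter 4: opening $883.56; interest $1.76 → $885.32; payment $885.32; balance $0.00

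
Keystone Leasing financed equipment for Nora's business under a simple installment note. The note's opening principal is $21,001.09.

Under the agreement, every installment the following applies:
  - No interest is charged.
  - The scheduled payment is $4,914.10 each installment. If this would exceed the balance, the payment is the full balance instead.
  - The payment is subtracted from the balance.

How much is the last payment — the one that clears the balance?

$1,344.69

Installment 1: $21,001.09 − $4,914.10 → $16,086.99
Installment 2: $16,086.99 − $4,914.10 → $11,172.89
Installment 3: $11,172.89 − $4,914.10 → $6,258.79
Installment 4: $6,258.79 − $4,914.10 → $1,344.69
Installment 5: $1,344.69 − $1,344.69 → $0.00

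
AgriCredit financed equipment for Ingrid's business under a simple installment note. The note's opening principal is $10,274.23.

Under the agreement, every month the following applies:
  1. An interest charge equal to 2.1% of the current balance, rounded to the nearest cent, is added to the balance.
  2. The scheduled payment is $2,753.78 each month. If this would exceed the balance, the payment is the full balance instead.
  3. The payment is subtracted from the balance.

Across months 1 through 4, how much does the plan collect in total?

# | Opening | Interest | Payment | End bal
1 | $10,274.23 | $215.76 | $2,753.78 | $7,736.21
2 | $7,736.21 | $162.46 | $2,753.78 | $5,144.89
3 | $5,144.89 | $108.04 | $2,753.78 | $2,499.15
4 | $2,499.15 | $52.48 | $2,551.63 | $0.00
Total paid: $10,812.97

$10,812.97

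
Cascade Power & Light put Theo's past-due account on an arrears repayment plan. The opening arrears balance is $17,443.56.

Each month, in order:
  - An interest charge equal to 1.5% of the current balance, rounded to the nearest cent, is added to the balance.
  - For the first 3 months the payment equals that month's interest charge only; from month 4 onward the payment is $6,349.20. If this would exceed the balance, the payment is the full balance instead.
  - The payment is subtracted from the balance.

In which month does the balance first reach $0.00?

6

Month 1: opening $17,443.56; interest $261.65 → $17,705.21; payment $261.65; balance $17,443.56
Month 2: opening $17,443.56; interest $261.65 → $17,705.21; payment $261.65; balance $17,443.56
Month 3: opening $17,443.56; interest $261.65 → $17,705.21; payment $261.65; balance $17,443.56
Month 4: opening $17,443.56; interest $261.65 → $17,705.21; payment $6,349.20; balance $11,356.01
Month 5: opening $11,356.01; interest $170.34 → $11,526.35; payment $6,349.20; balance $5,177.15
Month 6: opening $5,177.15; interest $77.66 → $5,254.81; payment $5,254.81; balance $0.00
Balance reaches $0.00 in month 6.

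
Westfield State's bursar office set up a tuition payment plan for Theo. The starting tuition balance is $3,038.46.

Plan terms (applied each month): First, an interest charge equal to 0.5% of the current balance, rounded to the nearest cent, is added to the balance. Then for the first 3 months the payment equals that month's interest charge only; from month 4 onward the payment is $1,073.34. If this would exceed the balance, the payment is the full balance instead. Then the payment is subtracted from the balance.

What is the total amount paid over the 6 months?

# | Opening | Interest | Payment | End bal
1 | $3,038.46 | $15.19 | $15.19 | $3,038.46
2 | $3,038.46 | $15.19 | $15.19 | $3,038.46
3 | $3,038.46 | $15.19 | $15.19 | $3,038.46
4 | $3,038.46 | $15.19 | $1,073.34 | $1,980.31
5 | $1,980.31 | $9.90 | $1,073.34 | $916.87
6 | $916.87 | $4.58 | $921.45 | $0.00
Total paid: $3,113.70

$3,113.70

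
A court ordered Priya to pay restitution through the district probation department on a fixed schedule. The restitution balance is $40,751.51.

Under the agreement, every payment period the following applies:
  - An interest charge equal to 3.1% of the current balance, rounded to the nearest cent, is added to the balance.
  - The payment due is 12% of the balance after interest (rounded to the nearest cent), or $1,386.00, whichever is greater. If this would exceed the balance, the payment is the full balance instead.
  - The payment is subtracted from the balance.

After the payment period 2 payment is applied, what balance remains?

$33,544.89

Payment period 1: $40,751.51 +$1,263.30 interest = $42,014.81; pay $5,041.78 → $36,973.03
Payment period 2: $36,973.03 +$1,146.16 interest = $38,119.19; pay $4,574.30 → $33,544.89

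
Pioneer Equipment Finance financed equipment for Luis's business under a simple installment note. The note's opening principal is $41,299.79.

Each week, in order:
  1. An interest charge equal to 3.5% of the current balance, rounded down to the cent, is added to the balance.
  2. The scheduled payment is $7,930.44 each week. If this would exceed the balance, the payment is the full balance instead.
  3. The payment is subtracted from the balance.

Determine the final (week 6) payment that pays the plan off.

$6,752.81

Week 1: $41,299.79 +$1,445.49 interest = $42,745.28; pay $7,930.44 → $34,814.84
Week 2: $34,814.84 +$1,218.51 interest = $36,033.35; pay $7,930.44 → $28,102.91
Week 3: $28,102.91 +$983.60 interest = $29,086.51; pay $7,930.44 → $21,156.07
Week 4: $21,156.07 +$740.46 interest = $21,896.53; pay $7,930.44 → $13,966.09
Week 5: $13,966.09 +$488.81 interest = $14,454.90; pay $7,930.44 → $6,524.46
Week 6: $6,524.46 +$228.35 interest = $6,752.81; pay $6,752.81 → $0.00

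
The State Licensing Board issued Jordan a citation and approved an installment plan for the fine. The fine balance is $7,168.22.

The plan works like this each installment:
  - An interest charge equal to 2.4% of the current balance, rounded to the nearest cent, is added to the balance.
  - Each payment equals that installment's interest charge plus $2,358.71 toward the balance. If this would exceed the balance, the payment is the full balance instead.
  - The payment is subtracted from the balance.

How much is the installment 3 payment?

Installment 1: opening $7,168.22; interest $172.04 → $7,340.26; payment $2,530.75; balance $4,809.51
Installment 2: opening $4,809.51; interest $115.43 → $4,924.94; payment $2,474.14; balance $2,450.80
Installment 3: opening $2,450.80; interest $58.82 → $2,509.62; payment $2,417.53; balance $92.09

$2,417.53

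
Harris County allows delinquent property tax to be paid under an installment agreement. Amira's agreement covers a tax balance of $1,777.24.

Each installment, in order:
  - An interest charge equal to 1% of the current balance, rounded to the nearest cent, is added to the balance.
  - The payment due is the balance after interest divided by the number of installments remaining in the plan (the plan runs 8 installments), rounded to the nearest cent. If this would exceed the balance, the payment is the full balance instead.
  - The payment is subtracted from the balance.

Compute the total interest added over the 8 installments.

Installment 1: $1,777.24 +$17.77 interest = $1,795.01; pay $224.38 → $1,570.63
Installment 2: $1,570.63 +$15.71 interest = $1,586.34; pay $226.62 → $1,359.72
Installment 3: $1,359.72 +$13.60 interest = $1,373.32; pay $228.89 → $1,144.43
Installment 4: $1,144.43 +$11.44 interest = $1,155.87; pay $231.17 → $924.70
Installment 5: $924.70 +$9.25 interest = $933.95; pay $233.49 → $700.46
Installment 6: $700.46 +$7.00 interest = $707.46; pay $235.82 → $471.64
Installment 7: $471.64 +$4.72 interest = $476.36; pay $238.18 → $238.18
Installment 8: $238.18 +$2.38 interest = $240.56; pay $240.56 → $0.00
Total interest: $17.77 + $15.71 + $13.60 + $11.44 + $9.25 + $7.00 + $4.72 + $2.38 = $81.87

$81.87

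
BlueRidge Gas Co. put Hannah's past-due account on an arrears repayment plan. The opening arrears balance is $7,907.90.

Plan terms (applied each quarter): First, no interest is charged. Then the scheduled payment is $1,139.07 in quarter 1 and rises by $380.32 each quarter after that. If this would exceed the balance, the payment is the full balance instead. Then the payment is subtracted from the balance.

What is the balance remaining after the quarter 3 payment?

$3,349.73

Quarter 1: opening $7,907.90; payment $1,139.07; balance $6,768.83
Quarter 2: opening $6,768.83; payment $1,519.39; balance $5,249.44
Quarter 3: opening $5,249.44; payment $1,899.71; balance $3,349.73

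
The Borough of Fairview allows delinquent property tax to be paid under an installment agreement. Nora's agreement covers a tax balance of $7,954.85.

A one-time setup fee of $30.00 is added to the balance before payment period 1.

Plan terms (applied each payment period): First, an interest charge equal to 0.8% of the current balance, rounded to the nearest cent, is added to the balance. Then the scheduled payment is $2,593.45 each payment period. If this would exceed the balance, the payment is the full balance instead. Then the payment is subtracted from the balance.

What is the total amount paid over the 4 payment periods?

Payment period 1: opening $7,984.85; interest $63.88 → $8,048.73; payment $2,593.45; balance $5,455.28
Payment period 2: opening $5,455.28; interest $43.64 → $5,498.92; payment $2,593.45; balance $2,905.47
Payment period 3: opening $2,905.47; interest $23.24 → $2,928.71; payment $2,593.45; balance $335.26
Payment period 4: opening $335.26; interest $2.68 → $337.94; payment $337.94; balance $0.00
Total paid: $8,118.29

$8,118.29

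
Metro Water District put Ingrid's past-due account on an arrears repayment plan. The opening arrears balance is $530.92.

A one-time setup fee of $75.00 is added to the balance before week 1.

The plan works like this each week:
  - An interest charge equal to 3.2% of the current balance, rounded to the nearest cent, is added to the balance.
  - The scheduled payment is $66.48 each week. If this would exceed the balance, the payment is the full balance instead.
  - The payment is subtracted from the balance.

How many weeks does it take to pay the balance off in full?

11

Week 1: opening $605.92; interest $19.39 → $625.31; payment $66.48; balance $558.83
Week 2: opening $558.83; interest $17.88 → $576.71; payment $66.48; balance $510.23
Week 3: opening $510.23; interest $16.33 → $526.56; payment $66.48; balance $460.08
Week 4: opening $460.08; interest $14.72 → $474.80; payment $66.48; balance $408.32
Week 5: opening $408.32; interest $13.07 → $421.39; payment $66.48; balance $354.91
Week 6: opening $354.91; interest $11.36 → $366.27; payment $66.48; balance $299.79
Week 7: opening $299.79; interest $9.59 → $309.38; payment $66.48; balance $242.90
Week 8: opening $242.90; interest $7.77 → $250.67; payment $66.48; balance $184.19
Week 9: opening $184.19; interest $5.89 → $190.08; payment $66.48; balance $123.60
Week 10: opening $123.60; interest $3.96 → $127.56; payment $66.48; balance $61.08
Week 11: opening $61.08; interest $1.95 → $63.03; payment $63.03; balance $0.00
Balance reaches $0.00 in week 11.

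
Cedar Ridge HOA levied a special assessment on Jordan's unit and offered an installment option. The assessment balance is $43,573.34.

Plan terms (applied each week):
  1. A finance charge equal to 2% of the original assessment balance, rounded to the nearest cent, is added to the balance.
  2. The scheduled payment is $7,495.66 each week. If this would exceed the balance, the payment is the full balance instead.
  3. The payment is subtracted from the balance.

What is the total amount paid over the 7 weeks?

Week 1: $43,573.34 +$871.47 interest = $44,444.81; pay $7,495.66 → $36,949.15
Week 2: $36,949.15 +$871.47 interest = $37,820.62; pay $7,495.66 → $30,324.96
Week 3: $30,324.96 +$871.47 interest = $31,196.43; pay $7,495.66 → $23,700.77
Week 4: $23,700.77 +$871.47 interest = $24,572.24; pay $7,495.66 → $17,076.58
Week 5: $17,076.58 +$871.47 interest = $17,948.05; pay $7,495.66 → $10,452.39
Week 6: $10,452.39 +$871.47 interest = $11,323.86; pay $7,495.66 → $3,828.20
Week 7: $3,828.20 +$871.47 interest = $4,699.67; pay $4,699.67 → $0.00
Total paid: $49,673.63

$49,673.63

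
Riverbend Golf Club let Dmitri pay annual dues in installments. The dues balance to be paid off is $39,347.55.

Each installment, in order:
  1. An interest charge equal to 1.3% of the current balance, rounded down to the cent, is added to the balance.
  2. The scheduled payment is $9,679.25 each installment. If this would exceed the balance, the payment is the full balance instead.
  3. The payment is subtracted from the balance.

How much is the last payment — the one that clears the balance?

$1,980.70

Installment 1: opening $39,347.55; interest $511.51 → $39,859.06; payment $9,679.25; balance $30,179.81
Installment 2: opening $30,179.81; interest $392.33 → $30,572.14; payment $9,679.25; balance $20,892.89
Installment 3: opening $20,892.89; interest $271.60 → $21,164.49; payment $9,679.25; balance $11,485.24
Installment 4: opening $11,485.24; interest $149.30 → $11,634.54; payment $9,679.25; balance $1,955.29
Installment 5: opening $1,955.29; interest $25.41 → $1,980.70; payment $1,980.70; balance $0.00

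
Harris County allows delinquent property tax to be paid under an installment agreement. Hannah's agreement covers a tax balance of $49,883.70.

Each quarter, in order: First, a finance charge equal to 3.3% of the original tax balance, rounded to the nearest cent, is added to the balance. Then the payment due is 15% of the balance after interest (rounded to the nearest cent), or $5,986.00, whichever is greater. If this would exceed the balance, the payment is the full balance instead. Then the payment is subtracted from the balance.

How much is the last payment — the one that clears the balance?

# | Opening | Interest | Payment | End bal
1 | $49,883.70 | $1,646.16 | $7,729.48 | $43,800.38
2 | $43,800.38 | $1,646.16 | $6,816.98 | $38,629.56
3 | $38,629.56 | $1,646.16 | $6,041.36 | $34,234.36
4 | $34,234.36 | $1,646.16 | $5,986.00 | $29,894.52
5 | $29,894.52 | $1,646.16 | $5,986.00 | $25,554.68
6 | $25,554.68 | $1,646.16 | $5,986.00 | $21,214.84
7 | $21,214.84 | $1,646.16 | $5,986.00 | $16,875.00
8 | $16,875.00 | $1,646.16 | $5,986.00 | $12,535.16
9 | $12,535.16 | $1,646.16 | $5,986.00 | $8,195.32
10 | $8,195.32 | $1,646.16 | $5,986.00 | $3,855.48
11 | $3,855.48 | $1,646.16 | $5,501.64 | $0.00

$5,501.64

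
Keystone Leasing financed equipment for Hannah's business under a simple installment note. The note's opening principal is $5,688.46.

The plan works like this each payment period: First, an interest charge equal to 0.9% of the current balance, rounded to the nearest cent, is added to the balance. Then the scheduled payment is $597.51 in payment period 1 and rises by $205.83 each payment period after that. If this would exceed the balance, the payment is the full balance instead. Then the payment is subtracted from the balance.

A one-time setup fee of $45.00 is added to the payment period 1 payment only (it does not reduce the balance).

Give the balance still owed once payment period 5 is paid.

# | Opening | Interest | Payment | Fee | End bal
1 | $5,688.46 | $51.20 | $597.51 | $45.00 | $5,142.15
2 | $5,142.15 | $46.28 | $803.34 | — | $4,385.09
3 | $4,385.09 | $39.47 | $1,009.17 | — | $3,415.39
4 | $3,415.39 | $30.74 | $1,215.00 | — | $2,231.13
5 | $2,231.13 | $20.08 | $1,420.83 | — | $830.38

$830.38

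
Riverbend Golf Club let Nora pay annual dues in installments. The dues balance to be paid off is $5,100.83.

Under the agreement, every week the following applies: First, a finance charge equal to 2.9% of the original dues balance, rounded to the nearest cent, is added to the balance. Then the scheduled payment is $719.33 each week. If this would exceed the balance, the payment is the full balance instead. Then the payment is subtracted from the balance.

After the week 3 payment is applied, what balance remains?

$3,386.60

Week 1: $5,100.83 +$147.92 interest = $5,248.75; pay $719.33 → $4,529.42
Week 2: $4,529.42 +$147.92 interest = $4,677.34; pay $719.33 → $3,958.01
Week 3: $3,958.01 +$147.92 interest = $4,105.93; pay $719.33 → $3,386.60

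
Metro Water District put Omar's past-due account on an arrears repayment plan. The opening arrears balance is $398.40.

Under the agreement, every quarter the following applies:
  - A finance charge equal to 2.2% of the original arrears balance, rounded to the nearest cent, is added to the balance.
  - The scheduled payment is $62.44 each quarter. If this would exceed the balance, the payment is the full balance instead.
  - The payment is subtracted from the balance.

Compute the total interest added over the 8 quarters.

$70.08

Quarter 1: opening $398.40; interest $8.76 → $407.16; payment $62.44; balance $344.72
Quarter 2: opening $344.72; interest $8.76 → $353.48; payment $62.44; balance $291.04
Quarter 3: opening $291.04; interest $8.76 → $299.80; payment $62.44; balance $237.36
Quarter 4: opening $237.36; interest $8.76 → $246.12; payment $62.44; balance $183.68
Quarter 5: opening $183.68; interest $8.76 → $192.44; payment $62.44; balance $130.00
Quarter 6: opening $130.00; interest $8.76 → $138.76; payment $62.44; balance $76.32
Quarter 7: opening $76.32; interest $8.76 → $85.08; payment $62.44; balance $22.64
Quarter 8: opening $22.64; interest $8.76 → $31.40; payment $31.40; balance $0.00
Total interest: $8.76 + $8.76 + $8.76 + $8.76 + $8.76 + $8.76 + $8.76 + $8.76 = $70.08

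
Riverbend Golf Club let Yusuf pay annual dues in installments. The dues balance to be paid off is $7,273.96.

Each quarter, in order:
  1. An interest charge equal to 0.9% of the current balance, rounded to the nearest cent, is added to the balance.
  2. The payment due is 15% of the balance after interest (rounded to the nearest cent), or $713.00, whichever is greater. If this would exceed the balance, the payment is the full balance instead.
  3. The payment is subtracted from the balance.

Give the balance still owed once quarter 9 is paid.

$466.84

Quarter 1: $7,273.96 +$65.47 interest = $7,339.43; pay $1,100.91 → $6,238.52
Quarter 2: $6,238.52 +$56.15 interest = $6,294.67; pay $944.20 → $5,350.47
Quarter 3: $5,350.47 +$48.15 interest = $5,398.62; pay $809.79 → $4,588.83
Quarter 4: $4,588.83 +$41.30 interest = $4,630.13; pay $713.00 → $3,917.13
Quarter 5: $3,917.13 +$35.25 interest = $3,952.38; pay $713.00 → $3,239.38
Quarter 6: $3,239.38 +$29.15 interest = $3,268.53; pay $713.00 → $2,555.53
Quarter 7: $2,555.53 +$23.00 interest = $2,578.53; pay $713.00 → $1,865.53
Quarter 8: $1,865.53 +$16.79 interest = $1,882.32; pay $713.00 → $1,169.32
Quarter 9: $1,169.32 +$10.52 interest = $1,179.84; pay $713.00 → $466.84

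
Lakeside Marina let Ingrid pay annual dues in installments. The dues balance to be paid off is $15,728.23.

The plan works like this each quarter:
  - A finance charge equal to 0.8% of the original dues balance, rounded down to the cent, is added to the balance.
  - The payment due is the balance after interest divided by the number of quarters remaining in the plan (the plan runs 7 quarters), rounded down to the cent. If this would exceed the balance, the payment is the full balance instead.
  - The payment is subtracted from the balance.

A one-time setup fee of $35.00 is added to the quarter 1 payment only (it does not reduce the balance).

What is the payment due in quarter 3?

# | Opening | Interest | Payment | Fee | End bal
1 | $15,728.23 | $125.82 | $2,264.86 | $35.00 | $13,589.19
2 | $13,589.19 | $125.82 | $2,285.83 | — | $11,429.18
3 | $11,429.18 | $125.82 | $2,311.00 | — | $9,244.00

$2,311.00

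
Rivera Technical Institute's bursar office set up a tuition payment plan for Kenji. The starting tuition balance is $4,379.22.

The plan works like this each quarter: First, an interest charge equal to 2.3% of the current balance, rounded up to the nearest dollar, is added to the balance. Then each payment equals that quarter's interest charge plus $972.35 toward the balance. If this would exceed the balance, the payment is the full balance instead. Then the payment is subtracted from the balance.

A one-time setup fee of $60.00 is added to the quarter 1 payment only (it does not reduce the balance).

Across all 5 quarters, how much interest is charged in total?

Quarter 1: opening $4,379.22; interest $101.00 → $4,480.22; payment $1,073.35 (+ $60.00 fee); balance $3,406.87
Quarter 2: opening $3,406.87; interest $79.00 → $3,485.87; payment $1,051.35; balance $2,434.52
Quarter 3: opening $2,434.52; interest $56.00 → $2,490.52; payment $1,028.35; balance $1,462.17
Quarter 4: opening $1,462.17; interest $34.00 → $1,496.17; payment $1,006.35; balance $489.82
Quarter 5: opening $489.82; interest $12.00 → $501.82; payment $501.82; balance $0.00
Total interest: $101.00 + $79.00 + $56.00 + $34.00 + $12.00 = $282.00

$282.00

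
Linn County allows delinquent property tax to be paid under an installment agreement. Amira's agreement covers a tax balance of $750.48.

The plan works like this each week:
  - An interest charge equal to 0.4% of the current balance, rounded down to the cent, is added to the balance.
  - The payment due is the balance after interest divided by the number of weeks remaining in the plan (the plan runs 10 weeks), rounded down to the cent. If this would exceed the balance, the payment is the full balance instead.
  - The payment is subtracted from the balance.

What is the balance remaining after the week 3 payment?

$531.67

Week 1: $750.48 +$3.00 interest = $753.48; pay $75.34 → $678.14
Week 2: $678.14 +$2.71 interest = $680.85; pay $75.65 → $605.20
Week 3: $605.20 +$2.42 interest = $607.62; pay $75.95 → $531.67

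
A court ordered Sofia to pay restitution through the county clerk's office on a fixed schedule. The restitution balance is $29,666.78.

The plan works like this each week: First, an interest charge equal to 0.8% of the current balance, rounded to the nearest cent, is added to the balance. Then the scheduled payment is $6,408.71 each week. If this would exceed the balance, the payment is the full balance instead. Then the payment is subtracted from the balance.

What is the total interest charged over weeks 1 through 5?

$688.99

Week 1: $29,666.78 +$237.33 interest = $29,904.11; pay $6,408.71 → $23,495.40
Week 2: $23,495.40 +$187.96 interest = $23,683.36; pay $6,408.71 → $17,274.65
Week 3: $17,274.65 +$138.20 interest = $17,412.85; pay $6,408.71 → $11,004.14
Week 4: $11,004.14 +$88.03 interest = $11,092.17; pay $6,408.71 → $4,683.46
Week 5: $4,683.46 +$37.47 interest = $4,720.93; pay $4,720.93 → $0.00
Total interest: $237.33 + $187.96 + $138.20 + $88.03 + $37.47 = $688.99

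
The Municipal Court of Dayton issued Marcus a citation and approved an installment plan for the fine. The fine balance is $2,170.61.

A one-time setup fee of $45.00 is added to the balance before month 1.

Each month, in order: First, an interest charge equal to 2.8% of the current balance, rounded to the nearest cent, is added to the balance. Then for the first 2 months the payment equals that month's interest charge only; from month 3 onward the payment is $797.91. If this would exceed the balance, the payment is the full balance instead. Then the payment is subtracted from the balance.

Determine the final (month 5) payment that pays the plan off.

$743.51

Month 1: $2,215.61 +$62.04 interest = $2,277.65; pay $62.04 → $2,215.61
Month 2: $2,215.61 +$62.04 interest = $2,277.65; pay $62.04 → $2,215.61
Month 3: $2,215.61 +$62.04 interest = $2,277.65; pay $797.91 → $1,479.74
Month 4: $1,479.74 +$41.43 interest = $1,521.17; pay $797.91 → $723.26
Month 5: $723.26 +$20.25 interest = $743.51; pay $743.51 → $0.00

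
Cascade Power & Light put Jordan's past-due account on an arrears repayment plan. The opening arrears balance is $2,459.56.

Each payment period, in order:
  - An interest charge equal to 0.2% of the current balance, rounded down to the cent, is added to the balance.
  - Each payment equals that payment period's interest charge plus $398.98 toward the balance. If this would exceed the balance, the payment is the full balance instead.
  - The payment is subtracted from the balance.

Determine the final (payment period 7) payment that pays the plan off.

$65.81

Payment period 1: opening $2,459.56; interest $4.91 → $2,464.47; payment $403.89; balance $2,060.58
Payment period 2: opening $2,060.58; interest $4.12 → $2,064.70; payment $403.10; balance $1,661.60
Payment period 3: opening $1,661.60; interest $3.32 → $1,664.92; payment $402.30; balance $1,262.62
Payment period 4: opening $1,262.62; interest $2.52 → $1,265.14; payment $401.50; balance $863.64
Payment period 5: opening $863.64; interest $1.72 → $865.36; payment $400.70; balance $464.66
Payment period 6: opening $464.66; interest $0.92 → $465.58; payment $399.90; balance $65.68
Payment period 7: opening $65.68; interest $0.13 → $65.81; payment $65.81; balance $0.00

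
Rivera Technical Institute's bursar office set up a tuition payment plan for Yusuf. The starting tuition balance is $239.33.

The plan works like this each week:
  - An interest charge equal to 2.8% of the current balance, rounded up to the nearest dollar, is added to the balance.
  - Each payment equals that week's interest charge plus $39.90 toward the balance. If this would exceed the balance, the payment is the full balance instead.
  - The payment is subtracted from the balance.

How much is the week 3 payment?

# | Opening | Interest | Payment | End bal
1 | $239.33 | $7.00 | $46.90 | $199.43
2 | $199.43 | $6.00 | $45.90 | $159.53
3 | $159.53 | $5.00 | $44.90 | $119.63

$44.90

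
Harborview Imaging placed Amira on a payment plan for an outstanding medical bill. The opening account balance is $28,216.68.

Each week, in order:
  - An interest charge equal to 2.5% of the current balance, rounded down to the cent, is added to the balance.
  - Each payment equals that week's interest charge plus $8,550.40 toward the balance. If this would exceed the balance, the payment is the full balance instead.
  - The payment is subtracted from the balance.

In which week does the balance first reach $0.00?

4

Week 1: opening $28,216.68; interest $705.41 → $28,922.09; payment $9,255.81; balance $19,666.28
Week 2: opening $19,666.28; interest $491.65 → $20,157.93; payment $9,042.05; balance $11,115.88
Week 3: opening $11,115.88; interest $277.89 → $11,393.77; payment $8,828.29; balance $2,565.48
Week 4: opening $2,565.48; interest $64.13 → $2,629.61; payment $2,629.61; balance $0.00
Balance reaches $0.00 in week 4.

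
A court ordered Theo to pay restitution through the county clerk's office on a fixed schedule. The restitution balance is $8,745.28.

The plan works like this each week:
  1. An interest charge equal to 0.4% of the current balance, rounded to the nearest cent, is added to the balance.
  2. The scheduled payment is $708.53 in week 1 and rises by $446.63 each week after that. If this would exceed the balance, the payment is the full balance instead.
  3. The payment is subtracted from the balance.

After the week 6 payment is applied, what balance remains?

$0.00

Week 1: opening $8,745.28; interest $34.98 → $8,780.26; payment $708.53; balance $8,071.73
Week 2: opening $8,071.73; interest $32.29 → $8,104.02; payment $1,155.16; balance $6,948.86
Week 3: opening $6,948.86; interest $27.80 → $6,976.66; payment $1,601.79; balance $5,374.87
Week 4: opening $5,374.87; interest $21.50 → $5,396.37; payment $2,048.42; balance $3,347.95
Week 5: opening $3,347.95; interest $13.39 → $3,361.34; payment $2,495.05; balance $866.29
Week 6: opening $866.29; interest $3.47 → $869.76; payment $869.76; balance $0.00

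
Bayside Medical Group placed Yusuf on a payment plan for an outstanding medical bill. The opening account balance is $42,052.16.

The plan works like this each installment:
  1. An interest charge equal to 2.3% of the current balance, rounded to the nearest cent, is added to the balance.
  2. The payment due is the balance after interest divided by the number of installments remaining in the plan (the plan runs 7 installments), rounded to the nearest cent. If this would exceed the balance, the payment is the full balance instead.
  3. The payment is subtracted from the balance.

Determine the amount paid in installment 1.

Installment 1: $42,052.16 +$967.20 interest = $43,019.36; pay $6,145.62 → $36,873.74

$6,145.62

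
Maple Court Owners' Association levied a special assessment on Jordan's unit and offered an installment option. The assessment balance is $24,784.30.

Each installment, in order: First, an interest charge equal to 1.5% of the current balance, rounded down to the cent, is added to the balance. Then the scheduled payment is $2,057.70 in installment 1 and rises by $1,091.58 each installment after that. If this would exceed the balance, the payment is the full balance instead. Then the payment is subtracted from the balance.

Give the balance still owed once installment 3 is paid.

$16,359.12

Installment 1: opening $24,784.30; interest $371.76 → $25,156.06; payment $2,057.70; balance $23,098.36
Installment 2: opening $23,098.36; interest $346.47 → $23,444.83; payment $3,149.28; balance $20,295.55
Installment 3: opening $20,295.55; interest $304.43 → $20,599.98; payment $4,240.86; balance $16,359.12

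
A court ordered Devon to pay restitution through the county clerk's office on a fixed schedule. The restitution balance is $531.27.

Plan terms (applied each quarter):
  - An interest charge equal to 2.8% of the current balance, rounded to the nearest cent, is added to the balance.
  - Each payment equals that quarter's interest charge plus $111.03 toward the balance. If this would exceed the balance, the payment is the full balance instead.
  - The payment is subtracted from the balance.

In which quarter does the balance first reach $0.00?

Quarter 1: $531.27 +$14.88 interest = $546.15; pay $125.91 → $420.24
Quarter 2: $420.24 +$11.77 interest = $432.01; pay $122.80 → $309.21
Quarter 3: $309.21 +$8.66 interest = $317.87; pay $119.69 → $198.18
Quarter 4: $198.18 +$5.55 interest = $203.73; pay $116.58 → $87.15
Quarter 5: $87.15 +$2.44 interest = $89.59; pay $89.59 → $0.00
Balance reaches $0.00 in quarter 5.

5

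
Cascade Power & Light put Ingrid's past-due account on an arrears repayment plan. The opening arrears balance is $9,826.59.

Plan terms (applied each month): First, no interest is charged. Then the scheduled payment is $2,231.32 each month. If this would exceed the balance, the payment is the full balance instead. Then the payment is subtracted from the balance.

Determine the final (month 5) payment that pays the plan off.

$901.31

Month 1: opening $9,826.59; payment $2,231.32; balance $7,595.27
Month 2: opening $7,595.27; payment $2,231.32; balance $5,363.95
Month 3: opening $5,363.95; payment $2,231.32; balance $3,132.63
Month 4: opening $3,132.63; payment $2,231.32; balance $901.31
Month 5: opening $901.31; payment $901.31; balance $0.00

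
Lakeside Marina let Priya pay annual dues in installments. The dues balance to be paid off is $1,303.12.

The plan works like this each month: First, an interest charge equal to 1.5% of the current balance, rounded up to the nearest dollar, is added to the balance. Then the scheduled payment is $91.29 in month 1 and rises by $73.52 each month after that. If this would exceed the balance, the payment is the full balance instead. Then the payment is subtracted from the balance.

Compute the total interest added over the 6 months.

$81.00

Month 1: $1,303.12 +$20.00 interest = $1,323.12; pay $91.29 → $1,231.83
Month 2: $1,231.83 +$19.00 interest = $1,250.83; pay $164.81 → $1,086.02
Month 3: $1,086.02 +$17.00 interest = $1,103.02; pay $238.33 → $864.69
Month 4: $864.69 +$13.00 interest = $877.69; pay $311.85 → $565.84
Month 5: $565.84 +$9.00 interest = $574.84; pay $385.37 → $189.47
Month 6: $189.47 +$3.00 interest = $192.47; pay $192.47 → $0.00
Total interest: $20.00 + $19.00 + $17.00 + $13.00 + $9.00 + $3.00 = $81.00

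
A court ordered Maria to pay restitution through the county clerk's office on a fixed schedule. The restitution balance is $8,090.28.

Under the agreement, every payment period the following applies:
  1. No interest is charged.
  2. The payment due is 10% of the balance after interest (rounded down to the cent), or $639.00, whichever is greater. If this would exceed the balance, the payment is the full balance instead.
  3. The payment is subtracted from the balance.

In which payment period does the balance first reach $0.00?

# | Opening | Payment | End bal
1 | $8,090.28 | $809.02 | $7,281.26
2 | $7,281.26 | $728.12 | $6,553.14
3 | $6,553.14 | $655.31 | $5,897.83
4 | $5,897.83 | $639.00 | $5,258.83
5 | $5,258.83 | $639.00 | $4,619.83
6 | $4,619.83 | $639.00 | $3,980.83
7 | $3,980.83 | $639.00 | $3,341.83
8 | $3,341.83 | $639.00 | $2,702.83
9 | $2,702.83 | $639.00 | $2,063.83
10 | $2,063.83 | $639.00 | $1,424.83
11 | $1,424.83 | $639.00 | $785.83
12 | $785.83 | $639.00 | $146.83
13 | $146.83 | $146.83 | $0.00
Balance reaches $0.00 in payment period 13.

13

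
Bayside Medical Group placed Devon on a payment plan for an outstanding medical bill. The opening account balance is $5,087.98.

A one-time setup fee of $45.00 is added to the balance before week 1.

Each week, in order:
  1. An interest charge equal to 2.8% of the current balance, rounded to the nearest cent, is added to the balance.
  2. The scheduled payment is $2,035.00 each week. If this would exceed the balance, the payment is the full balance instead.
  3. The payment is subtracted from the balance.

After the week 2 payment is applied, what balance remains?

Week 1: $5,132.98 +$143.72 interest = $5,276.70; pay $2,035.00 → $3,241.70
Week 2: $3,241.70 +$90.77 interest = $3,332.47; pay $2,035.00 → $1,297.47

$1,297.47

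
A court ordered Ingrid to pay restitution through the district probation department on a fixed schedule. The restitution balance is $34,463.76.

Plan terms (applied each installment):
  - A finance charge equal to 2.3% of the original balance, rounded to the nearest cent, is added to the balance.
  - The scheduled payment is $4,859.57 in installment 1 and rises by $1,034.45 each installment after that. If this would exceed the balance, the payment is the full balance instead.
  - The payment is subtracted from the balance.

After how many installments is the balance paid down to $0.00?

6

Installment 1: opening $34,463.76; interest $792.67 → $35,256.43; payment $4,859.57; balance $30,396.86
Installment 2: opening $30,396.86; interest $792.67 → $31,189.53; payment $5,894.02; balance $25,295.51
Installment 3: opening $25,295.51; interest $792.67 → $26,088.18; payment $6,928.47; balance $19,159.71
Installment 4: opening $19,159.71; interest $792.67 → $19,952.38; payment $7,962.92; balance $11,989.46
Installment 5: opening $11,989.46; interest $792.67 → $12,782.13; payment $8,997.37; balance $3,784.76
Installment 6: opening $3,784.76; interest $792.67 → $4,577.43; payment $4,577.43; balance $0.00
Balance reaches $0.00 in installment 6.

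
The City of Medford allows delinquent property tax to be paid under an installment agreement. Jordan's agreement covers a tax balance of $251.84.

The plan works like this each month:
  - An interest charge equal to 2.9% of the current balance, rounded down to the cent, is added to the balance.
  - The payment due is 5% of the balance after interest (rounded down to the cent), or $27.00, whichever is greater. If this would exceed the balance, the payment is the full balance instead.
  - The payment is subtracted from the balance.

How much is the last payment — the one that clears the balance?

$0.82

Month 1: $251.84 +$7.30 interest = $259.14; pay $27.00 → $232.14
Month 2: $232.14 +$6.73 interest = $238.87; pay $27.00 → $211.87
Month 3: $211.87 +$6.14 interest = $218.01; pay $27.00 → $191.01
Month 4: $191.01 +$5.53 interest = $196.54; pay $27.00 → $169.54
Month 5: $169.54 +$4.91 interest = $174.45; pay $27.00 → $147.45
Month 6: $147.45 +$4.27 interest = $151.72; pay $27.00 → $124.72
Month 7: $124.72 +$3.61 interest = $128.33; pay $27.00 → $101.33
Month 8: $101.33 +$2.93 interest = $104.26; pay $27.00 → $77.26
Month 9: $77.26 +$2.24 interest = $79.50; pay $27.00 → $52.50
Month 10: $52.50 +$1.52 interest = $54.02; pay $27.00 → $27.02
Month 11: $27.02 +$0.78 interest = $27.80; pay $27.00 → $0.80
Month 12: $0.80 +$0.02 interest = $0.82; pay $0.82 → $0.00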